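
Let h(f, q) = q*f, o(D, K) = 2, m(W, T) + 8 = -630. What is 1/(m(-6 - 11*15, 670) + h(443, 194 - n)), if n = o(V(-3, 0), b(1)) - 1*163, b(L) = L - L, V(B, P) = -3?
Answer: 1/156627 ≈ 6.3846e-6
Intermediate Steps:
m(W, T) = -638 (m(W, T) = -8 - 630 = -638)
b(L) = 0
n = -161 (n = 2 - 1*163 = 2 - 163 = -161)
h(f, q) = f*q
1/(m(-6 - 11*15, 670) + h(443, 194 - n)) = 1/(-638 + 443*(194 - 1*(-161))) = 1/(-638 + 443*(194 + 161)) = 1/(-638 + 443*355) = 1/(-638 + 157265) = 1/156627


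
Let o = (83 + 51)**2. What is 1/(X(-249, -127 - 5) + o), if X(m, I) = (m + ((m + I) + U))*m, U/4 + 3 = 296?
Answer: -1/117002 ≈ -8.5469e-6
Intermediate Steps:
U = 1172 (U = -12 + 4*296 = -12 + 1184 = 1172)
o = 17956 (o = 134**2 = 17956)
X(m, I) = m*(1172 + I + 2*m) (X(m, I) = (m + ((m + I) + 1172))*m = (m + ((I + m) + 1172))*m = (m + (1172 + I + m))*m = (1172 + I + 2*m)*m = m*(1172 + I + 2*m))
1/(X(-249, -127 - 5) + o) = 1/(-249*(1172 + (-127 - 5) + 2*(-249)) + 17956) = 1/(-249*(1172 - 132 - 498) + 17956) = 1/(-249*542 + 17956) = 1/(-134958 + 17956) = 1/(-117002) = -1/117002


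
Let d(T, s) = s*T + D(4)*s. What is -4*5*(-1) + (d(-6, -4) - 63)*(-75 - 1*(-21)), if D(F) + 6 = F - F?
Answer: 830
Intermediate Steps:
D(F) = -6 (D(F) = -6 + (F - F) = -6 + 0 = -6)
d(T, s) = -6*s + T*s (d(T, s) = s*T - 6*s = T*s - 6*s = -6*s + T*s)
-4*5*(-1) + (d(-6, -4) - 63)*(-75 - 1*(-21)) = -4*5*(-1) + (-4*(-6 - 6) - 63)*(-75 - 1*(-21)) = -20*(-1) + (-4*(-12) - 63)*(-75 + 21) = 20 + (48 - 63)*(-54) = 20 - 15*(-54) = 20 + 810 = 830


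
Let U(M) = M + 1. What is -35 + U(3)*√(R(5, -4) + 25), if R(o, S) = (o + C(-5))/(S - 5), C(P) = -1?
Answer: -35 + 4*√221/3 ≈ -15.179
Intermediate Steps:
U(M) = 1 + M
R(o, S) = (-1 + o)/(-5 + S) (R(o, S) = (o - 1)/(S - 5) = (-1 + o)/(-5 + S))
-35 + U(3)*√(R(5, -4) + 25) = -35 + (1 + 3)*√((-1 + 5)/(-5 - 4) + 25) = -35 + 4*√(4/(-9) + 25) = -35 + 4*√(-⅑*4 + 25) = -35 + 4*√(-4/9 + 25) = -35 + 4*√(221/9) = -35 + 4*(√221/3) = -35 + 4*√221/3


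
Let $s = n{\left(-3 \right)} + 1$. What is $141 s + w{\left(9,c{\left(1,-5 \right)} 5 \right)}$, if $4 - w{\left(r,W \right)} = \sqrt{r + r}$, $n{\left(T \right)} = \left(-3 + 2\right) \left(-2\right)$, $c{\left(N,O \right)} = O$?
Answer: $427 - 3 \sqrt{2} \approx 422.76$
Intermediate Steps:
$n{\left(T \right)} = 2$ ($n{\left(T \right)} = \left(-1\right) \left(-2\right) = 2$)
$w{\left(r,W \right)} = 4 - \sqrt{2} \sqrt{r}$ ($w{\left(r,W \right)} = 4 - \sqrt{r + r} = 4 - \sqrt{2 r} = 4 - \sqrt{2} \sqrt{r}$)
$s = 3$ ($s = 2 + 1 = 3$)
$141 s + w{\left(9,c{\left(1,-5 \right)} 5 \right)} = 141 \cdot 3 + \left(4 - \sqrt{2} \sqrt{9}\right) = 423 + \left(4 - \sqrt{2} \cdot 3\right) = 423 + \left(4 - 3 \sqrt{2}\right) = 427 - 3 \sqrt{2}$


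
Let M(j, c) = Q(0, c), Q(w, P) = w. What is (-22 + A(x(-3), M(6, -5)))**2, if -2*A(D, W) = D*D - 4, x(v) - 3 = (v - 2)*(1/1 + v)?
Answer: 43681/4 ≈ 10920.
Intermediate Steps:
x(v) = 3 + (1 + v)*(-2 + v) (x(v) = 3 + (v - 2)*(1/1 + v) = 3 + (-2 + v)*(1 + v) = 3 + (1 + v)*(-2 + v))
M(j, c) = 0
A(D, W) = 2 - D**2/2 (A(D, W) = -(D*D - 4)/2 = -(D**2 - 4)/2 = -(-4 + D**2)/2 = 2 - D**2/2)
(-22 + A(x(-3), M(6, -5)))**2 = (-22 + (2 - (1 + (-3)**2 - 1*(-3))**2/2))**2 = (-22 + (2 - (1 + 9 + 3)**2/2))**2 = (-22 + (2 - 1/2*13**2))**2 = (-22 + (2 - 1/2*169))**2 = (-22 + (2 - 169/2))**2 = (-22 - 165/2)**2 = (-209/2)**2 = 43681/4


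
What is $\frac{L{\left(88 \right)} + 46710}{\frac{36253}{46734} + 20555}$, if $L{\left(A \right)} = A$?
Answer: $\frac{2187057732}{960653623} \approx 2.2766$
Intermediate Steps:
$\frac{L{\left(88 \right)} + 46710}{\frac{36253}{46734} + 20555} = \frac{88 + 46710}{\frac{36253}{46734} + 20555} = \frac{46798}{36253 \cdot \frac{1}{46734} + 20555} = \frac{46798}{\frac{36253}{46734} + 20555} = \frac{46798}{\frac{960653623}{46734}} = 46798 \cdot \frac{46734}{960653623} = \frac{2187057732}{960653623}$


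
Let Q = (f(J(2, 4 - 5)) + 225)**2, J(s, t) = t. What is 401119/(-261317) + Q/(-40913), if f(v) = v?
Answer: -29522823439/10691262421 ≈ -2.7614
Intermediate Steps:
Q = 50176 (Q = ((4 - 5) + 225)**2 = (-1 + 225)**2 = 224**2 = 50176)
401119/(-261317) + Q/(-40913) = 401119/(-261317) + 50176/(-40913) = 401119*(-1/261317) + 50176*(-1/40913) = -401119/261317 - 50176/40913 = -29522823439/10691262421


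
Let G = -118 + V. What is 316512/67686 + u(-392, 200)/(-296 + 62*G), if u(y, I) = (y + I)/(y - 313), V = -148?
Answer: 52028853344/11126393895 ≈ 4.6762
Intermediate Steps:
G = -266 (G = -118 - 148 = -266)
u(y, I) = (I + y)/(-313 + y)
316512/67686 + u(-392, 200)/(-296 + 62*G) = 316512/67686 + ((200 - 392)/(-313 - 392))/(-296 + 62*(-266)) = 316512*(1/67686) + (-192/(-705))/(-296 - 16492) = 52752/11281 - 1/705*(-192)/(-16788) = 52752/11281 + (64/235)*(-1/16788) = 52752/11281 - 16/986295 = 52028853344/11126393895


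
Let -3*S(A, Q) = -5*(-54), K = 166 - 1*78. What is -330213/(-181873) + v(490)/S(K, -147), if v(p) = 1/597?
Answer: 17742162617/9772036290 ≈ 1.8156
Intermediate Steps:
K = 88 (K = 166 - 78 = 88)
S(A, Q) = -90 (S(A, Q) = -(-5)*(-54)/3 = -⅓*270 = -90)
v(p) = 1/597
-330213/(-181873) + v(490)/S(K, -147) = -330213/(-181873) + (1/597)/(-90) = -330213*(-1/181873) + (1/597)*(-1/90) = 330213/181873 - 1/53730 = 17742162617/9772036290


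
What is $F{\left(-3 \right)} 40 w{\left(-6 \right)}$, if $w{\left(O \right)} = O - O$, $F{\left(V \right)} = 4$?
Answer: $0$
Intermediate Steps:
$w{\left(O \right)} = 0$
$F{\left(-3 \right)} 40 w{\left(-6 \right)} = 4 \cdot 40 \cdot 0 = 160 \cdot 0 = 0$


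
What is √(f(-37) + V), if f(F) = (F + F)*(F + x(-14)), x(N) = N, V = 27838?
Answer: 2*√7903 ≈ 177.80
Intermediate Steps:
f(F) = 2*F*(-14 + F) (f(F) = (F + F)*(F - 14) = (2*F)*(-14 + F) = 2*F*(-14 + F))
√(f(-37) + V) = √(2*(-37)*(-14 - 37) + 27838) = √(2*(-37)*(-51) + 27838) = √(3774 + 27838) = √31612 = 2*√7903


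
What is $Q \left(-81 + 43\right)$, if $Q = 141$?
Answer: $-5358$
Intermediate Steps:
$Q \left(-81 + 43\right) = 141 \left(-81 + 43\right) = 141 \left(-38\right) = -5358$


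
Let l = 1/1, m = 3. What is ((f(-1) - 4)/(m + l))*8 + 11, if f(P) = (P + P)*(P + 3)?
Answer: -5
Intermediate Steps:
f(P) = 2*P*(3 + P) (f(P) = (2*P)*(3 + P) = 2*P*(3 + P))
l = 1
((f(-1) - 4)/(m + l))*8 + 11 = ((2*(-1)*(3 - 1) - 4)/(3 + 1))*8 + 11 = ((2*(-1)*2 - 4)/4)*8 + 11 = ((-4 - 4)*(¼))*8 + 11 = -8*¼*8 + 11 = -2*8 + 11 = -16 + 11 = -5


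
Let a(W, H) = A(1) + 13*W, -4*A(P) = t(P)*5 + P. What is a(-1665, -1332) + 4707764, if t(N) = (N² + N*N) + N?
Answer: 4686115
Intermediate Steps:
t(N) = N + 2*N² (t(N) = (N² + N²) + N = 2*N² + N = N + 2*N²)
A(P) = -P/4 - 5*P*(1 + 2*P)/4 (A(P) = -((P*(1 + 2*P))*5 + P)/4 = -(5*P*(1 + 2*P) + P)/4 = -(P + 5*P*(1 + 2*P))/4 = -P/4 - 5*P*(1 + 2*P)/4)
a(W, H) = -4 + 13*W (a(W, H) = (½)*1*(-3 - 5*1) + 13*W = (½)*1*(-3 - 5) + 13*W = (½)*1*(-8) + 13*W = -4 + 13*W)
a(-1665, -1332) + 4707764 = (-4 + 13*(-1665)) + 4707764 = (-4 - 21645) + 4707764 = -21649 + 4707764 = 4686115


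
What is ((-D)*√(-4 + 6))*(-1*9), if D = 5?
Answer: 45*√2 ≈ 63.640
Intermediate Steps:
((-D)*√(-4 + 6))*(-1*9) = ((-1*5)*√(-4 + 6))*(-1*9) = -5*√2*(-9) = 45*√2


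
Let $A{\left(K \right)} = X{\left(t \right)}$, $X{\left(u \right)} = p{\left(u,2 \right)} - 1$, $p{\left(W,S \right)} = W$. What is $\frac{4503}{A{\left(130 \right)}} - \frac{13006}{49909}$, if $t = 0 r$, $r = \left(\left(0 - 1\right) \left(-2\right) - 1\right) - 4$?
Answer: $- \frac{224753233}{49909} \approx -4503.3$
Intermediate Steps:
$r = -3$ ($r = \left(\left(0 - 1\right) \left(-2\right) - 1\right) - 4 = \left(\left(-1\right) \left(-2\right) - 1\right) - 4 = \left(2 - 1\right) - 4 = 1 - 4 = -3$)
$t = 0$ ($t = 0 \left(-3\right) = 0$)
$X{\left(u \right)} = -1 + u$ ($X{\left(u \right)} = u - 1 = -1 + u$)
$A{\left(K \right)} = -1$ ($A{\left(K \right)} = -1 + 0 = -1$)
$\frac{4503}{A{\left(130 \right)}} - \frac{13006}{49909} = \frac{4503}{-1} - \frac{13006}{49909} = 4503 \left(-1\right) - \frac{13006}{49909} = -4503 - \frac{13006}{49909} = - \frac{224753233}{49909}$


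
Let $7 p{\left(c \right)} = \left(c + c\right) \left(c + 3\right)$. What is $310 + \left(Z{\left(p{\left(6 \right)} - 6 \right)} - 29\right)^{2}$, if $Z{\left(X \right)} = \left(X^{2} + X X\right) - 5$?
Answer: $\frac{50390426}{2401} \approx 20987.0$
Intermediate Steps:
$p{\left(c \right)} = \frac{2 c \left(3 + c\right)}{7}$ ($p{\left(c \right)} = \frac{\left(c + c\right) \left(c + 3\right)}{7} = \frac{2 c \left(3 + c\right)}{7}$)
$Z{\left(X \right)} = -5 + 2 X^{2}$ ($Z{\left(X \right)} = \left(X^{2} + X^{2}\right) - 5 = 2 X^{2} - 5 = -5 + 2 X^{2}$)
$310 + \left(Z{\left(p{\left(6 \right)} - 6 \right)} - 29\right)^{2} = 310 + \left(\left(-5 + 2 \left(\frac{2}{7} \cdot 6 \left(3 + 6\right) - 6\right)^{2}\right) - 29\right)^{2} = 310 + \left(\left(-5 + 2 \left(\frac{2}{7} \cdot 6 \cdot 9 - 6\right)^{2}\right) - 29\right)^{2} = 310 + \left(\left(-5 + 2 \left(\frac{108}{7} - 6\right)^{2}\right) - 29\right)^{2} = 310 + \left(\left(-5 + 2 \left(\frac{66}{7}\right)^{2}\right) - 29\right)^{2} = 310 + \left(\left(-5 + 2 \cdot \frac{4356}{49}\right) - 29\right)^{2} = 310 + \left(\left(-5 + \frac{8712}{49}\right) - 29\right)^{2} = 310 + \left(\frac{8467}{49} - 29\right)^{2} = 310 + \left(\frac{7046}{49}\right)^{2} = 310 + \frac{49646116}{2401} = \frac{50390426}{2401}$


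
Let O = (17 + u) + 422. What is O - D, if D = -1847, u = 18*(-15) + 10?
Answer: 2026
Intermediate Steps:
u = -260 (u = -270 + 10 = -260)
O = 179 (O = (17 - 260) + 422 = -243 + 422 = 179)
O - D = 179 - 1*(-1847) = 179 + 1847 = 2026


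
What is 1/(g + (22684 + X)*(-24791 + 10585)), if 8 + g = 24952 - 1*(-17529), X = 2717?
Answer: -1/360804133 ≈ -2.7716e-9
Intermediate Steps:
g = 42473 (g = -8 + (24952 - 1*(-17529)) = -8 + (24952 + 17529) = -8 + 42481 = 42473)
1/(g + (22684 + X)*(-24791 + 10585)) = 1/(42473 + (22684 + 2717)*(-24791 + 10585)) = 1/(42473 + 25401*(-14206)) = 1/(42473 - 360846606) = 1/(-360804133) = -1/360804133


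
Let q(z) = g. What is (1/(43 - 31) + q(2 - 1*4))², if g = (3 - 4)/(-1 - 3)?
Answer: ⅑ ≈ 0.11111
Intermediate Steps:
g = ¼ (g = -1/(-4) = -1*(-¼) = ¼ ≈ 0.25000)
q(z) = ¼
(1/(43 - 31) + q(2 - 1*4))² = (1/(43 - 31) + ¼)² = (1/12 + ¼)² = (⅓)² = ⅑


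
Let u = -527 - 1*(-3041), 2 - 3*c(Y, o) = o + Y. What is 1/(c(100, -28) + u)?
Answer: 3/7472 ≈ 0.00040150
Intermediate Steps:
c(Y, o) = 2/3 - Y/3 - o/3 (c(Y, o) = 2/3 - (o + Y)/3 = 2/3 - (Y + o)/3 = 2/3 + (-Y/3 - o/3) = 2/3 - Y/3 - o/3)
u = 2514 (u = -527 + 3041 = 2514)
1/(c(100, -28) + u) = 1/((2/3 - 1/3*100 - 1/3*(-28)) + 2514) = 1/((2/3 - 100/3 + 28/3) + 2514) = 1/(-70/3 + 2514) = 1/(7472/3) = 3/7472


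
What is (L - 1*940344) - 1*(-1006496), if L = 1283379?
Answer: 1349531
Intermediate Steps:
(L - 1*940344) - 1*(-1006496) = (1283379 - 1*940344) - 1*(-1006496) = (1283379 - 940344) + 1006496 = 343035 + 1006496 = 1349531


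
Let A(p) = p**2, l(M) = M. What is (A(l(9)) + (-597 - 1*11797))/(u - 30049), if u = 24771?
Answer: 1759/754 ≈ 2.3329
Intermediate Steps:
(A(l(9)) + (-597 - 1*11797))/(u - 30049) = (9**2 + (-597 - 1*11797))/(24771 - 30049) = (81 + (-597 - 11797))/(-5278) = (81 - 12394)*(-1/5278) = -12313*(-1/5278) = 1759/754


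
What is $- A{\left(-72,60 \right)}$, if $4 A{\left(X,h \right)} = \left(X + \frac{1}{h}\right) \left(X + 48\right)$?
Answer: $- \frac{4319}{10} \approx -431.9$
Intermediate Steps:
$A{\left(X,h \right)} = \frac{\left(48 + X\right) \left(X + \frac{1}{h}\right)}{4}$ ($A{\left(X,h \right)} = \frac{\left(X + \frac{1}{h}\right) \left(X + 48\right)}{4} = \frac{\left(X + \frac{1}{h}\right) \left(48 + X\right)}{4} = \frac{\left(48 + X\right) \left(X + \frac{1}{h}\right)}{4}$)
$- A{\left(-72,60 \right)} = - \frac{48 - 72 - 4320 \left(48 - 72\right)}{4 \cdot 60} = - \frac{48 - 72 - 4320 \left(-24\right)}{4 \cdot 60} = - \frac{48 - 72 + 103680}{4 \cdot 60} = - \frac{103656}{4 \cdot 60} = \left(-1\right) \frac{4319}{10} = - \frac{4319}{10}$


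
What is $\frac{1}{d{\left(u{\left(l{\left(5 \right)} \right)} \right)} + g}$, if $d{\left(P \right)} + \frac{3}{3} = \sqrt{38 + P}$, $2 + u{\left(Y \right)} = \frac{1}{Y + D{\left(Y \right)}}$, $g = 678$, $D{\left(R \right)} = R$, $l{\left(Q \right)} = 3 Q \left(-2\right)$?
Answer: $\frac{40620}{27497581} - \frac{2 \sqrt{32385}}{27497581} \approx 0.0014641$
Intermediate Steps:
$l{\left(Q \right)} = - 6 Q$
$u{\left(Y \right)} = -2 + \frac{1}{2 Y}$ ($u{\left(Y \right)} = -2 + \frac{1}{Y + Y} = -2 + \frac{1}{2 Y}$)
$d{\left(P \right)} = -1 + \sqrt{38 + P}$
$\frac{1}{d{\left(u{\left(l{\left(5 \right)} \right)} \right)} + g} = \frac{1}{\left(-1 + \sqrt{38 - \left(2 - \frac{1}{2 \left(\left(-6\right) 5\right)}\right)}\right) + 678} = \frac{1}{\left(-1 + \sqrt{38 - \left(2 - \frac{1}{2 \left(-30\right)}\right)}\right) + 678} = \frac{1}{\left(-1 + \sqrt{38 + \left(-2 + \frac{1}{2} \left(- \frac{1}{30}\right)\right)}\right) + 678} = \frac{1}{\left(-1 + \sqrt{38 - \frac{121}{60}}\right) + 678} = \frac{1}{\left(-1 + \sqrt{\frac{2159}{60}}\right) + 678} = \frac{1}{\left(-1 + \frac{\sqrt{32385}}{30}\right) + 678} = \frac{1}{677 + \frac{\sqrt{32385}}{30}}$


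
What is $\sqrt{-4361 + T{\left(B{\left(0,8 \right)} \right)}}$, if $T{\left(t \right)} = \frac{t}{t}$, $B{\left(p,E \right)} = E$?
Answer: $2 i \sqrt{1090} \approx 66.03 i$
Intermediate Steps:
$T{\left(t \right)} = 1$
$\sqrt{-4361 + T{\left(B{\left(0,8 \right)} \right)}} = \sqrt{-4361 + 1} = \sqrt{-4360} = 2 i \sqrt{1090}$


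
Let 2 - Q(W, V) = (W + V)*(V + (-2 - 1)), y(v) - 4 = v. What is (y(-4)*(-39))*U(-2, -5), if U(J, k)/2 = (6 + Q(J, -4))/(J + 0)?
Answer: 0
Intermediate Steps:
y(v) = 4 + v
Q(W, V) = 2 - (-3 + V)*(V + W) (Q(W, V) = 2 - (W + V)*(V + (-2 - 1)) = 2 - (V + W)*(V - 3) = 2 - (V + W)*(-3 + V) = 2 - (-3 + V)*(V + W))
U(J, k) = 2*(-20 + 7*J)/J (U(J, k) = 2*((6 + (2 - 1*(-4)² + 3*(-4) + 3*J - 1*(-4)*J))/(J + 0)) = 2*((6 + (2 - 1*16 - 12 + 3*J + 4*J))/J) = 2*((6 + (2 - 16 - 12 + 3*J + 4*J))/J) = 2*((6 + (-26 + 7*J))/J) = 2*((-20 + 7*J)/J) = 2*(-20 + 7*J)/J)
(y(-4)*(-39))*U(-2, -5) = ((4 - 4)*(-39))*(14 - 40/(-2)) = (0*(-39))*(14 - 40*(-½)) = 0*(14 + 20) = 0*34 = 0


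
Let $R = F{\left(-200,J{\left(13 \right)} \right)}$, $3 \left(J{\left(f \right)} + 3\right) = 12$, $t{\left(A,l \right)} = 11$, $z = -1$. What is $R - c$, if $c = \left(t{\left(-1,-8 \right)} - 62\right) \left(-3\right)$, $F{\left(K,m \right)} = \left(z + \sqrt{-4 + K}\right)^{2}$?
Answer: $-356 - 4 i \sqrt{51} \approx -356.0 - 28.566 i$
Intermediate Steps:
$J{\left(f \right)} = 1$ ($J{\left(f \right)} = -3 + \frac{1}{3} \cdot 12 = -3 + 4 = 1$)
$F{\left(K,m \right)} = \left(-1 + \sqrt{-4 + K}\right)^{2}$
$R = \left(-1 + 2 i \sqrt{51}\right)^{2}$ ($R = \left(-1 + \sqrt{-4 - 200}\right)^{2} = \left(-1 + \sqrt{-204}\right)^{2} = \left(-1 + 2 i \sqrt{51}\right)^{2} \approx -203.0 - 28.566 i$)
$c = 153$ ($c = \left(11 - 62\right) \left(-3\right) = \left(-51\right) \left(-3\right) = 153$)
$R - c = \left(1 - 2 i \sqrt{51}\right)^{2} - 153 = -153 + \left(1 - 2 i \sqrt{51}\right)^{2}$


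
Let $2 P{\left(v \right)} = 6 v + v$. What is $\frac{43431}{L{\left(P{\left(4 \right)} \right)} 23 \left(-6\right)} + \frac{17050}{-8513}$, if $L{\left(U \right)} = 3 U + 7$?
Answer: $- \frac{161673401}{19188302} \approx -8.4256$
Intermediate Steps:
$P{\left(v \right)} = \frac{7 v}{2}$ ($P{\left(v \right)} = \frac{6 v + v}{2} = \frac{7 v}{2}$)
$L{\left(U \right)} = 7 + 3 U$
$\frac{43431}{L{\left(P{\left(4 \right)} \right)} 23 \left(-6\right)} + \frac{17050}{-8513} = \frac{43431}{\left(7 + 3 \cdot \frac{7}{2} \cdot 4\right) 23 \left(-6\right)} + \frac{17050}{-8513} = \frac{43431}{\left(7 + 3 \cdot 14\right) 23 \left(-6\right)} + 17050 \left(- \frac{1}{8513}\right) = \frac{43431}{\left(7 + 42\right) 23 \left(-6\right)} - \frac{17050}{8513} = \frac{43431}{49 \cdot 23 \left(-6\right)} - \frac{17050}{8513} = \frac{43431}{1127 \left(-6\right)} - \frac{17050}{8513} = \frac{43431}{-6762} - \frac{17050}{8513} = 43431 \left(- \frac{1}{6762}\right) - \frac{17050}{8513} = - \frac{14477}{2254} - \frac{17050}{8513} = - \frac{161673401}{19188302}$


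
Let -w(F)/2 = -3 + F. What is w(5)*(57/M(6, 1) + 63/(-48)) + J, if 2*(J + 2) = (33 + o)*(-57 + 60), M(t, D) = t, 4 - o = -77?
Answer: 545/4 ≈ 136.25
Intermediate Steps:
o = 81 (o = 4 - 1*(-77) = 4 + 77 = 81)
J = 169 (J = -2 + ((33 + 81)*(-57 + 60))/2 = -2 + (114*3)/2 = -2 + (½)*342 = -2 + 171 = 169)
w(F) = 6 - 2*F (w(F) = -2*(-3 + F) = 6 - 2*F)
w(5)*(57/M(6, 1) + 63/(-48)) + J = (6 - 2*5)*(57/6 + 63/(-48)) + 169 = (6 - 10)*(57*(⅙) + 63*(-1/48)) + 169 = -4*(19/2 - 21/16) + 169 = -4*131/16 + 169 = -131/4 + 169 = 545/4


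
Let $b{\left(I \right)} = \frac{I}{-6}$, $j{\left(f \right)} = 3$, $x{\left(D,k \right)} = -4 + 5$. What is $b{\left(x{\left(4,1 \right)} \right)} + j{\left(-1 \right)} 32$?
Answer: $\frac{575}{6} \approx 95.833$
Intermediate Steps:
$x{\left(D,k \right)} = 1$
$b{\left(I \right)} = - \frac{I}{6}$ ($b{\left(I \right)} = I \left(- \frac{1}{6}\right) = - \frac{I}{6}$)
$b{\left(x{\left(4,1 \right)} \right)} + j{\left(-1 \right)} 32 = \left(- \frac{1}{6}\right) 1 + 3 \cdot 32 = - \frac{1}{6} + 96 = \frac{575}{6}$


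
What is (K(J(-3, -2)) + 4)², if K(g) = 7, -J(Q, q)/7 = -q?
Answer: 121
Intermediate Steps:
J(Q, q) = 7*q (J(Q, q) = -(-7)*q = 7*q)
(K(J(-3, -2)) + 4)² = (7 + 4)² = 11² = 121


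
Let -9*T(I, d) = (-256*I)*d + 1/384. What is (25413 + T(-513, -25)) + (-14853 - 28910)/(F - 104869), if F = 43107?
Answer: 41645455000351/106724736 ≈ 3.9021e+5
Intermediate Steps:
T(I, d) = -1/3456 + 256*I*d/9 (T(I, d) = -((-256*I)*d + 1/384)/9 = -(-256*I*d + 1/384)/9 = -(1/384 - 256*I*d)/9 = -1/3456 + 256*I*d/9)
(25413 + T(-513, -25)) + (-14853 - 28910)/(F - 104869) = (25413 + (-1/3456 + (256/9)*(-513)*(-25))) + (-14853 - 28910)/(43107 - 104869) = (25413 + (-1/3456 + 364800)) - 43763/(-61762) = (25413 + 1260748799/3456) - 43763*(-1/61762) = 1348576127/3456 + 43763/61762 = 41645455000351/106724736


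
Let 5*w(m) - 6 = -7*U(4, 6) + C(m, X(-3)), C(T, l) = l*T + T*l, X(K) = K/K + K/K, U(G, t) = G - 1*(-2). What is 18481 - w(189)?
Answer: 18337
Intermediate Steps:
U(G, t) = 2 + G (U(G, t) = G + 2 = 2 + G)
X(K) = 2 (X(K) = 1 + 1 = 2)
C(T, l) = 2*T*l (C(T, l) = T*l + T*l = 2*T*l)
w(m) = -36/5 + 4*m/5 (w(m) = 6/5 + (-7*(2 + 4) + 2*m*2)/5 = 6/5 + (-7*6 + 4*m)/5 = 6/5 + (-42 + 4*m)/5 = 6/5 + (-42/5 + 4*m/5) = -36/5 + 4*m/5)
18481 - w(189) = 18481 - (-36/5 + (4/5)*189) = 18481 - (-36/5 + 756/5) = 18481 - 1*144 = 18481 - 144 = 18337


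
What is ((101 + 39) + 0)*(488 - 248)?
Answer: 33600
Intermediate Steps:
((101 + 39) + 0)*(488 - 248) = (140 + 0)*240 = 140*240 = 33600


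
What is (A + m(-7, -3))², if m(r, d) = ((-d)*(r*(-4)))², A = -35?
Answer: 49294441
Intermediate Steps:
m(r, d) = 16*d²*r² (m(r, d) = ((-d)*(-4*r))² = (4*d*r)² = 16*d²*r²)
(A + m(-7, -3))² = (-35 + 16*(-3)²*(-7)²)² = (-35 + 16*9*49)² = (-35 + 7056)² = 7021² = 49294441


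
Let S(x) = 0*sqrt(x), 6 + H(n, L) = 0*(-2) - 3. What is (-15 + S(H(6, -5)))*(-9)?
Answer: 135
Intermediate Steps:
H(n, L) = -9 (H(n, L) = -6 + (0*(-2) - 3) = -6 + (0 - 3) = -6 - 3 = -9)
S(x) = 0
(-15 + S(H(6, -5)))*(-9) = (-15 + 0)*(-9) = -15*(-9) = 135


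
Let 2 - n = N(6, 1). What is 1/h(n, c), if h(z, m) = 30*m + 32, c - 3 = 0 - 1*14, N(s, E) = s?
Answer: -1/298 ≈ -0.0033557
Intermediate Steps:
n = -4 (n = 2 - 1*6 = 2 - 6 = -4)
c = -11 (c = 3 + (0 - 1*14) = 3 + (0 - 14) = 3 - 14 = -11)
h(z, m) = 32 + 30*m
1/h(n, c) = 1/(32 + 30*(-11)) = 1/(32 - 330) = 1/(-298) = -1/298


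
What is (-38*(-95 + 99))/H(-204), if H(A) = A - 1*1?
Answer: 152/205 ≈ 0.74146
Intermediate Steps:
H(A) = -1 + A (H(A) = A - 1 = -1 + A)
(-38*(-95 + 99))/H(-204) = (-38*(-95 + 99))/(-1 - 204) = -38*4/(-205) = -152*(-1/205) = 152/205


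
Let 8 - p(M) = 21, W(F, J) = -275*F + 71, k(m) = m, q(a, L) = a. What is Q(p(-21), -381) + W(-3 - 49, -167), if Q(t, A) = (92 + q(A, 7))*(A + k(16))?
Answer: 119856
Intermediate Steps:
W(F, J) = 71 - 275*F
p(M) = -13 (p(M) = 8 - 1*21 = 8 - 21 = -13)
Q(t, A) = (16 + A)*(92 + A) (Q(t, A) = (92 + A)*(A + 16) = (92 + A)*(16 + A) = (16 + A)*(92 + A))
Q(p(-21), -381) + W(-3 - 49, -167) = (1472 + (-381)**2 + 108*(-381)) + (71 - 275*(-3 - 49)) = (1472 + 145161 - 41148) + (71 - 275*(-52)) = 105485 + (71 + 14300) = 105485 + 14371 = 119856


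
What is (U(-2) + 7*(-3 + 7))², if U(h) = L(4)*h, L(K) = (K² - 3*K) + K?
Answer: 144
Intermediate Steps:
L(K) = K² - 2*K
U(h) = 8*h (U(h) = (4*(-2 + 4))*h = (4*2)*h = 8*h)
(U(-2) + 7*(-3 + 7))² = (8*(-2) + 7*(-3 + 7))² = (-16 + 7*4)² = (-16 + 28)² = 12² = 144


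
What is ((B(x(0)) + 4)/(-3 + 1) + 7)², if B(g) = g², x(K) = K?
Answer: 25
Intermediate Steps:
((B(x(0)) + 4)/(-3 + 1) + 7)² = ((0² + 4)/(-3 + 1) + 7)² = ((0 + 4)/(-2) + 7)² = (4*(-½) + 7)² = (-2 + 7)² = 5² = 25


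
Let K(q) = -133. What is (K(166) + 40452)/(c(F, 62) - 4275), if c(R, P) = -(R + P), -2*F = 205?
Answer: -80638/8469 ≈ -9.5215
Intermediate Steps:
F = -205/2 (F = -1/2*205 = -205/2 ≈ -102.50)
c(R, P) = -P - R (c(R, P) = -(P + R) = -P - R)
(K(166) + 40452)/(c(F, 62) - 4275) = (-133 + 40452)/((-1*62 - 1*(-205/2)) - 4275) = 40319/((-62 + 205/2) - 4275) = 40319/(81/2 - 4275) = 40319/(-8469/2) = 40319*(-2/8469) = -80638/8469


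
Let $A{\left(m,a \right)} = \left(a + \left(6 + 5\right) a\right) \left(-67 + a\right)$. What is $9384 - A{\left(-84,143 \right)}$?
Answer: $-121032$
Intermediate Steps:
$A{\left(m,a \right)} = 12 a \left(-67 + a\right)$ ($A{\left(m,a \right)} = \left(a + 11 a\right) \left(-67 + a\right) = 12 a \left(-67 + a\right)$)
$9384 - A{\left(-84,143 \right)} = 9384 - 12 \cdot 143 \left(-67 + 143\right) = 9384 - 12 \cdot 143 \cdot 76 = 9384 - 130416 = -121032$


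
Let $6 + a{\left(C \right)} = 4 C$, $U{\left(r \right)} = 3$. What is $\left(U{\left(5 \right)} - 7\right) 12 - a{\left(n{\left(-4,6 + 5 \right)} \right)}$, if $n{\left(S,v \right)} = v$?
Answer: $-86$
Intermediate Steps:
$a{\left(C \right)} = -6 + 4 C$
$\left(U{\left(5 \right)} - 7\right) 12 - a{\left(n{\left(-4,6 + 5 \right)} \right)} = \left(3 - 7\right) 12 - \left(-6 + 4 \left(6 + 5\right)\right) = \left(-4\right) 12 - \left(-6 + 4 \cdot 11\right) = -48 - \left(-6 + 44\right) = -48 - 38 = -86$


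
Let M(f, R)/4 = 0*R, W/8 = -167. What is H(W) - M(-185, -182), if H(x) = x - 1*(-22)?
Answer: -1314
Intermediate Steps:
W = -1336 (W = 8*(-167) = -1336)
M(f, R) = 0 (M(f, R) = 4*(0*R) = 4*0 = 0)
H(x) = 22 + x (H(x) = x + 22 = 22 + x)
H(W) - M(-185, -182) = (22 - 1336) - 1*0 = -1314 + 0 = -1314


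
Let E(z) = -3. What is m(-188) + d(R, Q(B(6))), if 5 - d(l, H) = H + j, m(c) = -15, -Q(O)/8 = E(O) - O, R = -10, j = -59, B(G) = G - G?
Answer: 25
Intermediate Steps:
B(G) = 0
Q(O) = 24 + 8*O (Q(O) = -8*(-3 - O) = 24 + 8*O)
d(l, H) = 64 - H (d(l, H) = 5 - (H - 59) = 5 - (-59 + H) = 5 + (59 - H) = 64 - H)
m(-188) + d(R, Q(B(6))) = -15 + (64 - (24 + 8*0)) = -15 + (64 - (24 + 0)) = -15 + (64 - 1*24) = -15 + (64 - 24) = -15 + 40 = 25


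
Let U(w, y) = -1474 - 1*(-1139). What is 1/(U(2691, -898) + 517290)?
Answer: 1/516955 ≈ 1.9344e-6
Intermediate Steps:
U(w, y) = -335 (U(w, y) = -1474 + 1139 = -335)
1/(U(2691, -898) + 517290) = 1/(-335 + 517290) = 1/516955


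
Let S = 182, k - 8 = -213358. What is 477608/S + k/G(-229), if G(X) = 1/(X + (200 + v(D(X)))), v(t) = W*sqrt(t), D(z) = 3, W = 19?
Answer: 563269454/91 - 4053650*sqrt(3) ≈ -8.3135e+5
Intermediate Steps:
k = -213350 (k = 8 - 213358 = -213350)
v(t) = 19*sqrt(t)
G(X) = 1/(200 + X + 19*sqrt(3)) (G(X) = 1/(X + (200 + 19*sqrt(3))) = 1/(200 + X + 19*sqrt(3)))
477608/S + k/G(-229) = 477608/182 - (-6187150 + 4053650*sqrt(3)) = 477608*(1/182) - (-6187150 + 4053650*sqrt(3)) = 238804/91 - 213350*(-29 + 19*sqrt(3)) = 238804/91 + (6187150 - 4053650*sqrt(3)) = 563269454/91 - 4053650*sqrt(3)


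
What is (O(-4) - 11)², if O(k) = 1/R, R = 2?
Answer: 441/4 ≈ 110.25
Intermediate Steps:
O(k) = ½ (O(k) = 1/2 = ½)
(O(-4) - 11)² = (½ - 11)² = (-21/2)² = 441/4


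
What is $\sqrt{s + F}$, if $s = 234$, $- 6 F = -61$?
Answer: $\frac{\sqrt{8790}}{6} \approx 15.626$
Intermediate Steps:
$F = \frac{61}{6}$ ($F = \left(- \frac{1}{6}\right) \left(-61\right) = \frac{61}{6} \approx 10.167$)
$\sqrt{s + F} = \sqrt{234 + \frac{61}{6}} = \sqrt{\frac{1465}{6}} = \frac{\sqrt{8790}}{6}$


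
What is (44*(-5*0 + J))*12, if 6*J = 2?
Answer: 176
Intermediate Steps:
J = ⅓ (J = (⅙)*2 = ⅓ ≈ 0.33333)
(44*(-5*0 + J))*12 = (44*(-5*0 + ⅓))*12 = (44*(0 + ⅓))*12 = (44*(⅓))*12 = (44/3)*12 = 176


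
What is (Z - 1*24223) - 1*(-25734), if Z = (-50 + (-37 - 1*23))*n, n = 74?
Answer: -6629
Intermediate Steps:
Z = -8140 (Z = (-50 + (-37 - 1*23))*74 = (-50 + (-37 - 23))*74 = (-50 - 60)*74 = -110*74 = -8140)
(Z - 1*24223) - 1*(-25734) = (-8140 - 1*24223) - 1*(-25734) = (-8140 - 24223) + 25734 = -32363 + 25734 = -6629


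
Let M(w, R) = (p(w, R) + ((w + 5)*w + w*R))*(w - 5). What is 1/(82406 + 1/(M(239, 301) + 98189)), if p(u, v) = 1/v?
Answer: 9203935793/758459532958259 ≈ 1.2135e-5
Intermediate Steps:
M(w, R) = (-5 + w)*(1/R + R*w + w*(5 + w)) (M(w, R) = (1/R + ((w + 5)*w + w*R))*(w - 5) = (1/R + ((5 + w)*w + R*w))*(-5 + w) = (1/R + (w*(5 + w) + R*w))*(-5 + w) = (1/R + (R*w + w*(5 + w)))*(-5 + w) = (1/R + R*w + w*(5 + w))*(-5 + w) = (-5 + w)*(1/R + R*w + w*(5 + w)))
1/(82406 + 1/(M(239, 301) + 98189)) = 1/(82406 + 1/((-5 + 239 + 301*239*(-25 + 239² - 5*301 + 301*239))/301 + 98189)) = 1/(82406 + 1/((-5 + 239 + 301*239*(-25 + 57121 - 1505 + 71939))/301 + 98189)) = 1/(82406 + 1/((-5 + 239 + 301*239*127530)/301 + 98189)) = 1/(82406 + 1/((-5 + 239 + 9174380670)/301 + 98189)) = 1/(82406 + 1/((1/301)*9174380904 + 98189)) = 1/(82406 + 1/(9174380904/301 + 98189)) = 1/(82406 + 1/(9203935793/301)) = 1/(82406 + 301/9203935793) = 1/(758459532958259/9203935793) = 9203935793/758459532958259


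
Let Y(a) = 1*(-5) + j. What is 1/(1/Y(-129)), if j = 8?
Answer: 3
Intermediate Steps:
Y(a) = 3 (Y(a) = 1*(-5) + 8 = -5 + 8 = 3)
1/(1/Y(-129)) = 1/(1/3) = 3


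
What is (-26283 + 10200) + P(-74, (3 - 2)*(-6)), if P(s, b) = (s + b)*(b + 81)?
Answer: -22083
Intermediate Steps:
P(s, b) = (81 + b)*(b + s) (P(s, b) = (b + s)*(81 + b) = (81 + b)*(b + s))
(-26283 + 10200) + P(-74, (3 - 2)*(-6)) = (-26283 + 10200) + (((3 - 2)*(-6))**2 + 81*((3 - 2)*(-6)) + 81*(-74) + ((3 - 2)*(-6))*(-74)) = -16083 + ((1*(-6))**2 + 81*(1*(-6)) - 5994 + (1*(-6))*(-74)) = -16083 + ((-6)**2 + 81*(-6) - 5994 - 6*(-74)) = -16083 + (36 - 486 - 5994 + 444) = -16083 - 6000 = -22083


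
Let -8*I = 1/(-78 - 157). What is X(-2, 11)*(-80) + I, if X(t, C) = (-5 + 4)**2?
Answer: -150399/1880 ≈ -80.000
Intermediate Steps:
I = 1/1880 (I = -1/(8*(-78 - 157)) = -1/8/(-235) = -1/8*(-1/235) = 1/1880 ≈ 0.00053191)
X(t, C) = 1 (X(t, C) = (-1)**2 = 1)
X(-2, 11)*(-80) + I = 1*(-80) + 1/1880 = -80 + 1/1880 = -150399/1880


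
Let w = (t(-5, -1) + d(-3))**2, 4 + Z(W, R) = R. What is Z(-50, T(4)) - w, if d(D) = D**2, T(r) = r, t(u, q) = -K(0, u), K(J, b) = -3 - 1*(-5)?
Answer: -49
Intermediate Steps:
K(J, b) = 2 (K(J, b) = -3 + 5 = 2)
t(u, q) = -2 (t(u, q) = -1*2 = -2)
Z(W, R) = -4 + R
w = 49 (w = (-2 + (-3)**2)**2 = (-2 + 9)**2 = 7**2 = 49)
Z(-50, T(4)) - w = (-4 + 4) - 1*49 = 0 - 49 = -49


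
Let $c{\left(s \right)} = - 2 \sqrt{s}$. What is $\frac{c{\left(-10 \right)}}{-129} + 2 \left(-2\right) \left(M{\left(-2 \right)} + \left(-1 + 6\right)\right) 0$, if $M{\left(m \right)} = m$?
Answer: $\frac{2 i \sqrt{10}}{129} \approx 0.049028 i$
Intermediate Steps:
$\frac{c{\left(-10 \right)}}{-129} + 2 \left(-2\right) \left(M{\left(-2 \right)} + \left(-1 + 6\right)\right) 0 = \frac{\left(-2\right) \sqrt{-10}}{-129} + 2 \left(-2\right) \left(-2 + \left(-1 + 6\right)\right) 0 = - \frac{\left(-2\right) i \sqrt{10}}{129} - 4 \left(-2 + 5\right) 0 = - \frac{\left(-2\right) i \sqrt{10}}{129} - 4 \cdot 3 \cdot 0 = \frac{2 i \sqrt{10}}{129} - 0 = \frac{2 i \sqrt{10}}{129} + 0 = \frac{2 i \sqrt{10}}{129}$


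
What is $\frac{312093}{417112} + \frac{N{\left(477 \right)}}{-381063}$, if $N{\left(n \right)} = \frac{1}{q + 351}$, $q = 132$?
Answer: $\frac{57441786399785}{76770893877048} \approx 0.74822$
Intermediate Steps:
$N{\left(n \right)} = \frac{1}{483}$ ($N{\left(n \right)} = \frac{1}{132 + 351} = \frac{1}{483}$)
$\frac{312093}{417112} + \frac{N{\left(477 \right)}}{-381063} = \frac{312093}{417112} + \frac{1}{483 \left(-381063\right)} = 312093 \cdot \frac{1}{417112} + \frac{1}{483} \left(- \frac{1}{381063}\right) = \frac{312093}{417112} - \frac{1}{184053429} = \frac{57441786399785}{76770893877048}$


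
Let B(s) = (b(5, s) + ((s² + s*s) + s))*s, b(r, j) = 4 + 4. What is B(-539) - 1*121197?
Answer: -313016626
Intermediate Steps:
b(r, j) = 8
B(s) = s*(8 + s + 2*s²) (B(s) = (8 + ((s² + s*s) + s))*s = (8 + ((s² + s²) + s))*s = (8 + (2*s² + s))*s = (8 + (s + 2*s²))*s = (8 + s + 2*s²)*s = s*(8 + s + 2*s²))
B(-539) - 1*121197 = -539*(8 - 539 + 2*(-539)²) - 1*121197 = -539*(8 - 539 + 2*290521) - 121197 = -539*(8 - 539 + 581042) - 121197 = -539*580511 - 121197 = -312895429 - 121197 = -313016626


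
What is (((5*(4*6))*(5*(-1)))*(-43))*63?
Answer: 1625400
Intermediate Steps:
(((5*(4*6))*(5*(-1)))*(-43))*63 = (((5*24)*(-5))*(-43))*63 = ((120*(-5))*(-43))*63 = -600*(-43)*63 = 25800*63 = 1625400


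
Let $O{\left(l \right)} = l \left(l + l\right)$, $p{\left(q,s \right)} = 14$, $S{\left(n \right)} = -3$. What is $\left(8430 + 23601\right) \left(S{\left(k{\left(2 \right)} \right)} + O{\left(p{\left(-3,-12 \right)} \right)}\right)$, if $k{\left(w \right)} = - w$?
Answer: $12460059$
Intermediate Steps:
$O{\left(l \right)} = 2 l^{2}$ ($O{\left(l \right)} = l 2 l = 2 l^{2}$)
$\left(8430 + 23601\right) \left(S{\left(k{\left(2 \right)} \right)} + O{\left(p{\left(-3,-12 \right)} \right)}\right) = \left(8430 + 23601\right) \left(-3 + 2 \cdot 14^{2}\right) = 32031 \left(-3 + 2 \cdot 196\right) = 32031 \left(-3 + 392\right) = 32031 \cdot 389 = 12460059$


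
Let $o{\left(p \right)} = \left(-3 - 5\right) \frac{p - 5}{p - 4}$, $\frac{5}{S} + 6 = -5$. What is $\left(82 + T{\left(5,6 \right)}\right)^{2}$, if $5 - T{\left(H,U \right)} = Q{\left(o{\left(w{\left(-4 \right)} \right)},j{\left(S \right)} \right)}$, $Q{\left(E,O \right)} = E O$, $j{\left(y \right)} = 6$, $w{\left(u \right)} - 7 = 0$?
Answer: $14161$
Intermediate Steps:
$w{\left(u \right)} = 7$ ($w{\left(u \right)} = 7 + 0 = 7$)
$S = - \frac{5}{11}$ ($S = \frac{5}{-6 - 5} = \frac{5}{-11} = 5 \left(- \frac{1}{11}\right) = - \frac{5}{11} \approx -0.45455$)
$o{\left(p \right)} = - \frac{8 \left(-5 + p\right)}{-4 + p}$ ($o{\left(p \right)} = - 8 \frac{-5 + p}{-4 + p} = - \frac{8 \left(-5 + p\right)}{-4 + p}$)
$T{\left(H,U \right)} = 37$ ($T{\left(H,U \right)} = 5 - \frac{8 \left(5 - 7\right)}{-4 + 7} \cdot 6 = 5 - \frac{8 \left(5 - 7\right)}{3} \cdot 6 = 5 - 8 \cdot \frac{1}{3} \left(-2\right) 6 = 5 - \left(- \frac{16}{3}\right) 6 = 5 - -32 = 5 + 32 = 37$)
$\left(82 + T{\left(5,6 \right)}\right)^{2} = \left(82 + 37\right)^{2} = 119^{2} = 14161$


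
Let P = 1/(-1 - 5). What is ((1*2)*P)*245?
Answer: -245/3 ≈ -81.667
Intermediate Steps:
P = -⅙ (P = 1/(-6) = -⅙ ≈ -0.16667)
((1*2)*P)*245 = ((1*2)*(-⅙))*245 = (2*(-⅙))*245 = -⅓*245 = -245/3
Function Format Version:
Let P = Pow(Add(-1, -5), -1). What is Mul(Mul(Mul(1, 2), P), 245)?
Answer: Rational(-245, 3) ≈ -81.667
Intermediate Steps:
P = Rational(-1, 6) (P = Pow(-6, -1) = Rational(-1, 6) ≈ -0.16667)
Mul(Mul(Mul(1, 2), P), 245) = Mul(Mul(Mul(1, 2), Rational(-1, 6)), 245) = Mul(Mul(2, Rational(-1, 6)), 245) = Mul(Rational(-1, 3), 245) = Rational(-245, 3)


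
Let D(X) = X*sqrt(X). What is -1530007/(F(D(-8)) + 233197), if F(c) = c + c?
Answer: -356793042379/54380842857 - 48960224*I*sqrt(2)/54380842857 ≈ -6.561 - 0.0012732*I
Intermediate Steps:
D(X) = X**(3/2)
F(c) = 2*c
-1530007/(F(D(-8)) + 233197) = -1530007/(2*(-8)**(3/2) + 233197) = -1530007/(2*(-16*I*sqrt(2)) + 233197) = -1530007/(-32*I*sqrt(2) + 233197) = -1530007/(233197 - 32*I*sqrt(2))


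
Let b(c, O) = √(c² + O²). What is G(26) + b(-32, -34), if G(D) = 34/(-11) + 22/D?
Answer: -321/143 + 2*√545 ≈ 44.446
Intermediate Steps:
b(c, O) = √(O² + c²)
G(D) = -34/11 + 22/D (G(D) = 34*(-1/11) + 22/D = -34/11 + 22/D)
G(26) + b(-32, -34) = (-34/11 + 22/26) + √((-34)² + (-32)²) = (-34/11 + 22*(1/26)) + √(1156 + 1024) = (-34/11 + 11/13) + √2180 = -321/143 + 2*√545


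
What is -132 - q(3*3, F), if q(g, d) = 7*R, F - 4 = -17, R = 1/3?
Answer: -403/3 ≈ -134.33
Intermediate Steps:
R = ⅓ (R = 1*(⅓) = ⅓ ≈ 0.33333)
F = -13 (F = 4 - 17 = -13)
q(g, d) = 7/3 (q(g, d) = 7*(⅓) = 7/3)
-132 - q(3*3, F) = -132 - 1*7/3 = -132 - 7/3 = -403/3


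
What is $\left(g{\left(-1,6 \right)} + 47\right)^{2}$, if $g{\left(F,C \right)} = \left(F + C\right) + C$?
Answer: $3364$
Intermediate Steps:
$g{\left(F,C \right)} = F + 2 C$ ($g{\left(F,C \right)} = \left(C + F\right) + C = F + 2 C$)
$\left(g{\left(-1,6 \right)} + 47\right)^{2} = \left(\left(-1 + 2 \cdot 6\right) + 47\right)^{2} = \left(\left(-1 + 12\right) + 47\right)^{2} = \left(11 + 47\right)^{2} = 58^{2} = 3364$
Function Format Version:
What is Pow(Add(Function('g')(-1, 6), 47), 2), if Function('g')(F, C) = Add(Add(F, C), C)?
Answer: 3364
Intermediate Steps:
Function('g')(F, C) = Add(F, Mul(2, C)) (Function('g')(F, C) = Add(Add(C, F), C) = Add(F, Mul(2, C)))
Pow(Add(Function('g')(-1, 6), 47), 2) = Pow(Add(Add(-1, Mul(2, 6)), 47), 2) = Pow(Add(Add(-1, 12), 47), 2) = Pow(Add(11, 47), 2) = Pow(58, 2) = 3364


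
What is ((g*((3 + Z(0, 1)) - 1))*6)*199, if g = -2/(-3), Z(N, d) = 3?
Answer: 3980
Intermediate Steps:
g = 2/3 (g = -2*(-1/3) = 2/3 ≈ 0.66667)
((g*((3 + Z(0, 1)) - 1))*6)*199 = ((2*((3 + 3) - 1)/3)*6)*199 = ((2*(6 - 1)/3)*6)*199 = (((2/3)*5)*6)*199 = ((10/3)*6)*199 = 20*199 = 3980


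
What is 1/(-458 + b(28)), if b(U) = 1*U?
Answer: -1/430 ≈ -0.0023256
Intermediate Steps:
b(U) = U
1/(-458 + b(28)) = 1/(-458 + 28) = 1/(-430) = -1/430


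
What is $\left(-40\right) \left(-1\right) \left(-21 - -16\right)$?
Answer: $-200$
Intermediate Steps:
$\left(-40\right) \left(-1\right) \left(-21 - -16\right) = 40 \left(-21 + 16\right) = 40 \left(-5\right) = -200$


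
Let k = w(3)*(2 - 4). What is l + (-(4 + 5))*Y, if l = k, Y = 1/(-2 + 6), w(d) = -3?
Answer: 15/4 ≈ 3.7500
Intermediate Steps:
Y = ¼ (Y = 1/4 = ¼ ≈ 0.25000)
k = 6 (k = -3*(2 - 4) = -3*(-2) = 6)
l = 6
l + (-(4 + 5))*Y = 6 - (4 + 5)*(¼) = 6 - 1*9*(¼) = 6 - 9*¼ = 6 - 9/4 = 15/4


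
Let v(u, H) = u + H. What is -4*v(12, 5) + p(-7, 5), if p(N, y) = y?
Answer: -63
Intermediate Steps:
v(u, H) = H + u
-4*v(12, 5) + p(-7, 5) = -4*(5 + 12) + 5 = -4*17 + 5 = -68 + 5 = -63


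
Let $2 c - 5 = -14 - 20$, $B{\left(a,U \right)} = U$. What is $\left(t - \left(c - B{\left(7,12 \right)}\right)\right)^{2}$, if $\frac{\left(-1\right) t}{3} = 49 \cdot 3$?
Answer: $\frac{687241}{4} \approx 1.7181 \cdot 10^{5}$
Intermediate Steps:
$t = -441$ ($t = - 3 \cdot 49 \cdot 3 = \left(-3\right) 147 = -441$)
$c = - \frac{29}{2}$ ($c = \frac{5}{2} + \frac{-14 - 20}{2} = \frac{5}{2} + \frac{1}{2} \left(-34\right) = \frac{5}{2} - 17 = - \frac{29}{2} \approx -14.5$)
$\left(t - \left(c - B{\left(7,12 \right)}\right)\right)^{2} = \left(-441 + \left(12 - - \frac{29}{2}\right)\right)^{2} = \left(-441 + \left(12 + \frac{29}{2}\right)\right)^{2} = \left(-441 + \frac{53}{2}\right)^{2} = \left(- \frac{829}{2}\right)^{2} = \frac{687241}{4}$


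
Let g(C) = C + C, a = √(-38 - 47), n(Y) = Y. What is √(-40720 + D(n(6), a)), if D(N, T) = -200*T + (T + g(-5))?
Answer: √(-40730 - 199*I*√85) ≈ 4.5443 - 201.87*I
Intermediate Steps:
a = I*√85 (a = √(-85) = I*√85 ≈ 9.2195*I)
g(C) = 2*C
D(N, T) = -10 - 199*T (D(N, T) = -200*T + (T + 2*(-5)) = -200*T + (T - 10) = -200*T + (-10 + T) = -10 - 199*T)
√(-40720 + D(n(6), a)) = √(-40720 + (-10 - 199*I*√85)) = √(-40730 - 199*I*√85)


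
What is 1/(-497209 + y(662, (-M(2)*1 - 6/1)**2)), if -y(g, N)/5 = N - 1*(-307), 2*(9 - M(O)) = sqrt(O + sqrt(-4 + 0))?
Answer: -4/(1994976 + 5*(30 - sqrt(2)*sqrt(1 + I))**2) ≈ -2.001e-6 - 1.8326e-10*I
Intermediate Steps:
M(O) = 9 - sqrt(O + 2*I)/2 (M(O) = 9 - sqrt(O + sqrt(-4 + 0))/2 = 9 - sqrt(O + sqrt(-4))/2 = 9 - sqrt(O + 2*I)/2)
y(g, N) = -1535 - 5*N (y(g, N) = -5*(N - 1*(-307)) = -5*(N + 307) = -5*(307 + N) = -1535 - 5*N)
1/(-497209 + y(662, (-M(2)*1 - 6/1)**2)) = 1/(-497209 + (-1535 - 5*(-(9 - sqrt(2 + 2*I)/2)*1 - 6/1)**2)) = 1/(-497209 + (-1535 - 5*((-9 + sqrt(2 + 2*I)/2)*1 - 6*1)**2)) = 1/(-497209 + (-1535 - 5*((-9 + sqrt(2 + 2*I)/2) - 6)**2)) = 1/(-497209 + (-1535 - 5*(-15 + sqrt(2 + 2*I)/2)**2)) = 1/(-498744 - 5*(-15 + sqrt(2 + 2*I)/2)**2)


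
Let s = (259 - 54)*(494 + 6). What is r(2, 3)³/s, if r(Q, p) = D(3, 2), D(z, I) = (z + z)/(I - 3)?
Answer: -54/25625 ≈ -0.0021073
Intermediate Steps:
D(z, I) = 2*z/(-3 + I) (D(z, I) = (2*z)/(-3 + I) = 2*z/(-3 + I))
r(Q, p) = -6 (r(Q, p) = 2*3/(-3 + 2) = 2*3/(-1) = 2*3*(-1) = -6)
s = 102500 (s = 205*500 = 102500)
r(2, 3)³/s = (-6)³/102500 = -216*1/102500 = -54/25625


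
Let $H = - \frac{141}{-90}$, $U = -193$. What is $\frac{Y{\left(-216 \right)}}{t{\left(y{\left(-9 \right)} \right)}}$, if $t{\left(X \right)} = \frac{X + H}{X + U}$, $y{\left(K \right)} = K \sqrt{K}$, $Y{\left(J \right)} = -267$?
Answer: $- \frac{102519990}{658309} + \frac{1262367990 i}{658309} \approx -155.73 + 1917.6 i$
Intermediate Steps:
$y{\left(K \right)} = K^{\frac{3}{2}}$
$H = \frac{47}{30}$ ($H = \left(-141\right) \left(- \frac{1}{90}\right) = \frac{47}{30} \approx 1.5667$)
$t{\left(X \right)} = \frac{\frac{47}{30} + X}{-193 + X}$ ($t{\left(X \right)} = \frac{X + \frac{47}{30}}{X - 193} = \frac{\frac{47}{30} + X}{-193 + X}$)
$\frac{Y{\left(-216 \right)}}{t{\left(y{\left(-9 \right)} \right)}} = - \frac{267}{\frac{1}{-193 + \left(-9\right)^{\frac{3}{2}}} \left(\frac{47}{30} + \left(-9\right)^{\frac{3}{2}}\right)} = - \frac{267}{\frac{1}{-193 - 27 i} \left(\frac{47}{30} - 27 i\right)} = - \frac{267}{\frac{-193 + 27 i}{37978} \left(\frac{47}{30} - 27 i\right)} = - \frac{267}{\frac{1}{37978} \left(-193 + 27 i\right) \left(\frac{47}{30} - 27 i\right)} = - 267 \frac{900 \left(-193 - 27 i\right) \left(\frac{47}{30} + 27 i\right)}{658309} = - \frac{240300 \left(-193 - 27 i\right) \left(\frac{47}{30} + 27 i\right)}{658309}$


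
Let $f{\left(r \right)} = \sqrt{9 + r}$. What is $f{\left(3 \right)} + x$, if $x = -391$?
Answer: $-391 + 2 \sqrt{3} \approx -387.54$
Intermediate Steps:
$f{\left(3 \right)} + x = \sqrt{9 + 3} - 391 = \sqrt{12} - 391 = 2 \sqrt{3} - 391 = -391 + 2 \sqrt{3}$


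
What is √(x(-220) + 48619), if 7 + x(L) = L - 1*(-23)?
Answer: √48415 ≈ 220.03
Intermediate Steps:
x(L) = 16 + L (x(L) = -7 + (L - 1*(-23)) = -7 + (L + 23) = -7 + (23 + L) = 16 + L)
√(x(-220) + 48619) = √((16 - 220) + 48619) = √(-204 + 48619) = √48415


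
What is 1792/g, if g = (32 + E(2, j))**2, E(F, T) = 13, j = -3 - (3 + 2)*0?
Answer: 1792/2025 ≈ 0.88494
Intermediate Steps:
j = -3 (j = -3 - 5*0 = -3 - 1*0 = -3 + 0 = -3)
g = 2025 (g = (32 + 13)**2 = 45**2 = 2025)
1792/g = 1792/2025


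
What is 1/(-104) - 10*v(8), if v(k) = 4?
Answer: -4161/104 ≈ -40.010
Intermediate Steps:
1/(-104) - 10*v(8) = 1/(-104) - 10*4 = -1/104 - 40 = -4161/104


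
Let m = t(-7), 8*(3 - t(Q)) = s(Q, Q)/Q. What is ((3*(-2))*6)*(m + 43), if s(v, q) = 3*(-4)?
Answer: -11538/7 ≈ -1648.3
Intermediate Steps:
s(v, q) = -12
t(Q) = 3 + 3/(2*Q) (t(Q) = 3 - (-3)/(2*Q) = 3 + 3/(2*Q))
m = 39/14 (m = 3 + (3/2)/(-7) = 3 + (3/2)*(-⅐) = 3 - 3/14 = 39/14 ≈ 2.7857)
((3*(-2))*6)*(m + 43) = ((3*(-2))*6)*(39/14 + 43) = -6*6*(641/14) = -36*641/14 = -11538/7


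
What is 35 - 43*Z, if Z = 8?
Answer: -309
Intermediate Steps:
35 - 43*Z = 35 - 43*8 = 35 - 344 = -309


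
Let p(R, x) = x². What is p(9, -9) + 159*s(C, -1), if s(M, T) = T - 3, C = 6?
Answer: -555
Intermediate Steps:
s(M, T) = -3 + T
p(9, -9) + 159*s(C, -1) = (-9)² + 159*(-3 - 1) = 81 + 159*(-4) = 81 - 636 = -555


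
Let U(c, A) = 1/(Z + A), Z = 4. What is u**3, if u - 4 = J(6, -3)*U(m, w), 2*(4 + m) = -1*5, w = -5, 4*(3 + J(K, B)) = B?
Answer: 29791/64 ≈ 465.48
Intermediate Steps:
J(K, B) = -3 + B/4
m = -13/2 (m = -4 + (-1*5)/2 = -4 + (1/2)*(-5) = -4 - 5/2 = -13/2 ≈ -6.5000)
U(c, A) = 1/(4 + A)
u = 31/4 (u = 4 + (-3 + (1/4)*(-3))/(4 - 5) = 4 + (-3 - 3/4)/(-1) = 4 - 15/4*(-1) = 4 + 15/4 = 31/4 ≈ 7.7500)
u**3 = (31/4)**3 = 29791/64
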